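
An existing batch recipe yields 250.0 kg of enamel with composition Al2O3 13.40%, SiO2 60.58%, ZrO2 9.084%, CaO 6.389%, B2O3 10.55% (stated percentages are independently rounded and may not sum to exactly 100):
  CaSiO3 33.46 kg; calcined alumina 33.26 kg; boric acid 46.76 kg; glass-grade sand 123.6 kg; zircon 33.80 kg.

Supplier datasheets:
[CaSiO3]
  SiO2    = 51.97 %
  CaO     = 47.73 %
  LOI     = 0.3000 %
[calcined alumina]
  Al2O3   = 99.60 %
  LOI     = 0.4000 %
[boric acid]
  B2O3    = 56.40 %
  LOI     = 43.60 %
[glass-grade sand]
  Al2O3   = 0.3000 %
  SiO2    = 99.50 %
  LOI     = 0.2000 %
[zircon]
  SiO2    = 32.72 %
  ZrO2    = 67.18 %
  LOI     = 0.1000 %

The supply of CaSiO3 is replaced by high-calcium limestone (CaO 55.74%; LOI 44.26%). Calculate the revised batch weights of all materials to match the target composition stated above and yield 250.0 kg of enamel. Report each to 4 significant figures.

Revised batch per 250.0 kg enamel:
  high-calcium limestone: 28.66 kg
  calcined alumina: 33.21 kg
  boric acid: 46.76 kg
  glass-grade sand: 141.1 kg
  zircon: 33.80 kg
Total batch = 283.5 kg; LOI loss = 33.52 kg

Mid-chain values appear with 4-significant-figure rounding alongside each step — each numeric step carries full float precision at each step. Each reported value is rounded a single time — the derived quantities are rebuilt starting from the weights per 250.0 kg of glass at full precision (ignition loss, the five compositions, the yield, net glass mass, totals), exactly as printed in question or answer.
Target oxide masses per 250.0 kg enamel:
  Al2O3: 13.40% × 250.0 = 33.50 kg
  SiO2: 60.58% × 250.0 = 151.4 kg
  ZrO2: 9.084% × 250.0 = 22.71 kg
  CaO: 6.389% × 250.0 = 15.97 kg
  B2O3: 10.55% × 250.0 = 26.38 kg
Oxide-by-oxide audit using the reported weights, per the basis as stated (target by target, the sums agree up to rounding of the answer):
  Al2O3: 33.21·0.9960 + 141.1·0.003000 = 33.50 kg (target 33.50 kg)
  SiO2: 141.1·0.9950 + 33.80·0.3272 = 151.5 kg (target 151.4 kg)
  ZrO2: 33.80·0.6718 = 22.71 kg (target 22.71 kg)
  CaO: 28.66·0.5574 = 15.98 kg (target 15.97 kg)
  B2O3: 46.76·0.5640 = 26.37 kg (target 26.38 kg)
Auditing the glass mass value: total batch − LOI = 250.0 kg (oxide target masses add up to 250.0 kg; versus the stated basis of 250.0 kg — rounding explains the deltas).
Total batch = Σ batch = 283.5 kg; the LOI term Σ batch·LOI equals 33.52 kg; yield: glass divided by total = 88.18%.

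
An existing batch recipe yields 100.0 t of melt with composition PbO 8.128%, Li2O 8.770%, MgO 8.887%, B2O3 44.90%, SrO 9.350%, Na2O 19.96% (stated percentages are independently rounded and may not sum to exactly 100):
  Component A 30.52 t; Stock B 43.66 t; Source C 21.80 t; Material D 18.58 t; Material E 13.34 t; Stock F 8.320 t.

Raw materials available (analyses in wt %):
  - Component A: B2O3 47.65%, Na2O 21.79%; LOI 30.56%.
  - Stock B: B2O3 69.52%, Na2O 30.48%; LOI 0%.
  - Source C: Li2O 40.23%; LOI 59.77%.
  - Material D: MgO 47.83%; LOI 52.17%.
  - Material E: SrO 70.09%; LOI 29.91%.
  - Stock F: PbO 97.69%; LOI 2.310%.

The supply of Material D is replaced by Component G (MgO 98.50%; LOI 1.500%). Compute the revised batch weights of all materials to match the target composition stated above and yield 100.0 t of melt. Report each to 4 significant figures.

Intermediates are printed with 4-significant-figure rounding in the printout. All arithmetic keeps full precision throughout. Every reported number is rounded a single time; derived quantities, including totals, yield, LOI, the six compositions, net glass mass, are carried from the weighed amounts per 100.0 t of glass at full float precision precisely as stated by the problem or the answer.
Target masses of each oxide per 100.0 t melt:
  PbO: 8.128% × 100.0 = 8.128 t
  Li2O: 8.770% × 100.0 = 8.770 t
  MgO: 8.887% × 100.0 = 8.887 t
  B2O3: 44.90% × 100.0 = 44.90 t
  SrO: 9.350% × 100.0 = 9.350 t
  Na2O: 19.96% × 100.0 = 19.96 t
Oxide-by-oxide audit working from each reported weight, for the quoted basis mass (every target is met by its sum inside rounding margins):
  PbO: 8.320·0.9769 = 8.128 t (target 8.128 t)
  Li2O: 21.80·0.4023 = 8.770 t (target 8.770 t)
  MgO: 9.022·0.9850 = 8.887 t (target 8.887 t)
  B2O3: 30.52·0.4765 + 43.66·0.6952 = 44.90 t (target 44.90 t)
  SrO: 13.34·0.7009 = 9.350 t (target 9.350 t)
  Na2O: 30.52·0.2179 + 43.66·0.3048 = 19.96 t (target 19.96 t)
Glass mass check: total charge less LOI = 99.99 t (the Σ of target masses is 100.0 t; versus the stated basis of 100.0 t — gaps are rounding artifacts).
Batch total: Σ batch = 126.7 t; Σ batch·LOI gives LOI loss = 26.67 t; the yield ratio, glass ÷ batch: 78.94%.

Revised batch per 100.0 t melt:
  Component A: 30.52 t
  Stock B: 43.66 t
  Source C: 21.80 t
  Component G: 9.022 t
  Material E: 13.34 t
  Stock F: 8.320 t
Total batch = 126.7 t; LOI loss = 26.67 t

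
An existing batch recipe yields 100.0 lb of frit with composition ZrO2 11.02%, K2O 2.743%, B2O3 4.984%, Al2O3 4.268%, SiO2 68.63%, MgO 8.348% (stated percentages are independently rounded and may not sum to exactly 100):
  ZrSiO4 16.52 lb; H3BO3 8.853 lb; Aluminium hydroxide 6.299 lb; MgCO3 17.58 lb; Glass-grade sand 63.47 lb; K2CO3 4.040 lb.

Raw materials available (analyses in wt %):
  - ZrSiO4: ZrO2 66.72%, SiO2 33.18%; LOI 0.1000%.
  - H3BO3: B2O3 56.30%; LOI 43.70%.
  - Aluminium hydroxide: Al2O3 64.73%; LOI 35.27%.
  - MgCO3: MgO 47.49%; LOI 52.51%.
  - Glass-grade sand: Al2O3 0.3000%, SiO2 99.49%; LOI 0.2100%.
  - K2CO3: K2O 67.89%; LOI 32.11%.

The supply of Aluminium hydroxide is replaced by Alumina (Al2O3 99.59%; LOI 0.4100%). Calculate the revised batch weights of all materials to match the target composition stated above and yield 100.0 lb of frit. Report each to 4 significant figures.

Intermediates are shown, with 4-significant-digit rounding, in the printout; all arithmetic keeps full precision from first step to last. Each reported figure sees exactly one rounding. All derived quantities (ignition loss, glass mass, totals, yield, six oxide percentages) are rebuilt using the weight values for 100.0 lb of glass at full precision exactly as printed in question or answer.
Oxide mass targets, per 100.0 lb frit:
  ZrO2: 11.02% × 100.0 = 11.02 lb
  K2O: 2.743% × 100.0 = 2.743 lb
  B2O3: 4.984% × 100.0 = 4.984 lb
  Al2O3: 4.268% × 100.0 = 4.268 lb
  SiO2: 68.63% × 100.0 = 68.63 lb
  MgO: 8.348% × 100.0 = 8.348 lb
Checking each oxide sum given the weights on record, per the basis as stated (delivered sums recover each target within answer rounding):
  ZrO2: 16.52·0.6672 = 11.02 lb (target 11.02 lb)
  K2O: 4.040·0.6789 = 2.743 lb (target 2.743 lb)
  B2O3: 8.853·0.5630 = 4.984 lb (target 4.984 lb)
  Al2O3: 4.094·0.9959 + 63.47·0.003000 = 4.268 lb (target 4.268 lb)
  SiO2: 16.52·0.3318 + 63.47·0.9949 = 68.63 lb (target 68.63 lb)
  MgO: 17.58·0.4749 = 8.349 lb (target 8.348 lb)
Mass balance on the glass: batch Σ − ignition loss = 99.99 lb (per-oxide target masses sum to 99.99 lb; the stated basis being 100.0 lb — deltas are rounding alone).
Total batch = Σ batch = 114.6 lb; ignition loss, Σ(batch × LOI) = 14.56 lb; yield: glass divided by total = 87.29%.

Revised batch per 100.0 lb frit:
  ZrSiO4: 16.52 lb
  H3BO3: 8.853 lb
  Alumina: 4.094 lb
  MgCO3: 17.58 lb
  Glass-grade sand: 63.47 lb
  K2CO3: 4.040 lb
Total batch = 114.6 lb; LOI loss = 14.56 lb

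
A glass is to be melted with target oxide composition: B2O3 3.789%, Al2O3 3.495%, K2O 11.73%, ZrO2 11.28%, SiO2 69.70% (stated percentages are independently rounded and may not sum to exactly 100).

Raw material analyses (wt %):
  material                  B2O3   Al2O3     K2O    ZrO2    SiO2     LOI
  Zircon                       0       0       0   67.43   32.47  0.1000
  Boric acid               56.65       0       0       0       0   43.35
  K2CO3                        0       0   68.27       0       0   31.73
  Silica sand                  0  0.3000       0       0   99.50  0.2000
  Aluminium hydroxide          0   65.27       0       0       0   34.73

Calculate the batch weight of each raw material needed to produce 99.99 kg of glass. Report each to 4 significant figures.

Values along the way are rounded off to 4 significant figures when displayed; all arithmetic maintains full precision at every stage; exactly one rounding lands on each reported number. All derived quantities, which include glass mass, the five compositions, totals, yield, LOI, are recomputed at exact precision, exactly as printed in the problem or the answer, from the batch weights on 99.99 kg of glass.
Target oxide masses per 99.99 kg glass:
  B2O3: 3.789% × 99.99 = 3.789 kg
  Al2O3: 3.495% × 99.99 = 3.495 kg
  K2O: 11.73% × 99.99 = 11.73 kg
  ZrO2: 11.28% × 99.99 = 11.28 kg
  SiO2: 69.70% × 99.99 = 69.69 kg
Balance tally, oxide-wise, applying the batch weights above, under the basis named above (target by target, the sums agree net of answer rounding effects):
  B2O3: 6.688·0.5665 = 3.789 kg (target 3.789 kg)
  Al2O3: 64.58·0.003000 + 5.057·0.6527 = 3.494 kg (target 3.495 kg)
  K2O: 17.18·0.6827 = 11.73 kg (target 11.73 kg)
  ZrO2: 16.73·0.6743 = 11.28 kg (target 11.28 kg)
  SiO2: 16.73·0.3247 + 64.58·0.9950 = 69.69 kg (target 69.69 kg)
Glass mass check: Σ batch − LOI loss = 99.98 kg (the Σ of target masses is 99.98 kg; against the stated basis, 99.99 kg — any gap is answer rounding).
Batch total: Σ batch = 110.2 kg; ignition loss, Σ(batch × LOI) = 10.25 kg; yield, glass over the total, = 90.70%.

Batch per 99.99 kg glass:
  Zircon: 16.73 kg
  Boric acid: 6.688 kg
  K2CO3: 17.18 kg
  Silica sand: 64.58 kg
  Aluminium hydroxide: 5.057 kg
Total batch = 110.2 kg; LOI loss = 10.25 kg; yield = 90.70%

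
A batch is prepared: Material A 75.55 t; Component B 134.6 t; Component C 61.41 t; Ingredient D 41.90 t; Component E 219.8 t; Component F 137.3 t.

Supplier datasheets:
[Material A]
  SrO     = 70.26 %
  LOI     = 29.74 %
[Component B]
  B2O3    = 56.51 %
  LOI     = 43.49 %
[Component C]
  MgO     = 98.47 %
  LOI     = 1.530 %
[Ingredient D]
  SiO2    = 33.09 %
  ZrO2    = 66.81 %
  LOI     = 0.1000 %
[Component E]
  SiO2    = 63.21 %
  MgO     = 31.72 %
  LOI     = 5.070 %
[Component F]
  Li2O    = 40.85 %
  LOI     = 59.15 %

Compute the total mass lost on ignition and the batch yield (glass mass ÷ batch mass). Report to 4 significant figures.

In-progress results are rounded to four significant figures wherever printed; the whole derivation keeps exact precision from start to finish — each reported number is rounded just once; the derived quantities, which include LOI, the yield, six oxide percentages, the totals, glass mass, are re-derived in exact precision, exactly as shown in either problem or answer, from the batch weights for 496.2 t of glass.
Material-by-material LOI:
  Material A: 75.55 × 0.2974 = 22.47 t
  Component B: 134.6 × 0.4349 = 58.54 t
  Component C: 61.41 × 0.01530 = 0.9396 t
  Ingredient D: 41.90 × 0.001000 = 0.04190 t
  Component E: 219.8 × 0.05070 = 11.14 t
  Component F: 137.3 × 0.5915 = 81.21 t
Total LOI = 174.3 t
Glass = batch − LOI = 670.6 − 174.3 = 496.2 t

LOI loss = 174.3 t; glass = 496.2 t; yield = 74.00%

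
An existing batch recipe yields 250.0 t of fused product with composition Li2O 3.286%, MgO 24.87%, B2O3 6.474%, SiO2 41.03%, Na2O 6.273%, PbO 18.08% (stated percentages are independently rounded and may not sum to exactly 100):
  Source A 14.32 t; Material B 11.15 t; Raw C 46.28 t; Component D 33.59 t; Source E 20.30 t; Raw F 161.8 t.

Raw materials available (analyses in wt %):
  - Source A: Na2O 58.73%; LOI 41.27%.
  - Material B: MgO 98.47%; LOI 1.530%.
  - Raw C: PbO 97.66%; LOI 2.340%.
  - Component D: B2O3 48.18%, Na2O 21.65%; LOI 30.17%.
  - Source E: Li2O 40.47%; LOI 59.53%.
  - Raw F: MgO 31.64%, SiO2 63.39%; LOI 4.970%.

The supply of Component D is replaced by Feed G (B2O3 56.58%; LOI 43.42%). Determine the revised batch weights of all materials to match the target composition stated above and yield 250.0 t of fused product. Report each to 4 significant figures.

All internal work maintains full float precision at all times. In-progress results are shown, with 4-significant-figure rounding, alongside each step; every reported result is rounded exactly once. The derived quantities (the six compositions, the totals, the yield, ignition loss, glass mass) are carried using the weight values on 250.0 t of glass in full float precision as quoted within either problem or answer.
Target masses of each oxide per 250.0 t fused product:
  Li2O: 3.286% × 250.0 = 8.215 t
  MgO: 24.87% × 250.0 = 62.18 t
  B2O3: 6.474% × 250.0 = 16.18 t
  SiO2: 41.03% × 250.0 = 102.6 t
  Na2O: 6.273% × 250.0 = 15.68 t
  PbO: 18.08% × 250.0 = 45.20 t
Verifying the oxide balance per the reported batch figures, per the basis as stated (sum by sum, the targets are met given rounding of the digits):
  Li2O: 20.30·0.4047 = 8.215 t (target 8.215 t)
  MgO: 11.15·0.9847 + 161.8·0.3164 = 62.17 t (target 62.18 t)
  B2O3: 28.61·0.5658 = 16.19 t (target 16.18 t)
  SiO2: 161.8·0.6339 = 102.6 t (target 102.6 t)
  Na2O: 26.70·0.5873 = 15.68 t (target 15.68 t)
  PbO: 46.28·0.9766 = 45.20 t (target 45.20 t)
Auditing the glass mass value: batch total minus LOI = 250.0 t (the targets, summed, come to 250.0 t; stated basis 250.0 t — rounding explains the deltas).
Batch grand total — Σ batch = 294.8 t; loss to ignition Σ batch·LOI = 44.82 t; yield = glass ÷ total batch = 84.80%.

Revised batch per 250.0 t fused product:
  Source A: 26.70 t
  Material B: 11.15 t
  Raw C: 46.28 t
  Feed G: 28.61 t
  Source E: 20.30 t
  Raw F: 161.8 t
Total batch = 294.8 t; LOI loss = 44.82 t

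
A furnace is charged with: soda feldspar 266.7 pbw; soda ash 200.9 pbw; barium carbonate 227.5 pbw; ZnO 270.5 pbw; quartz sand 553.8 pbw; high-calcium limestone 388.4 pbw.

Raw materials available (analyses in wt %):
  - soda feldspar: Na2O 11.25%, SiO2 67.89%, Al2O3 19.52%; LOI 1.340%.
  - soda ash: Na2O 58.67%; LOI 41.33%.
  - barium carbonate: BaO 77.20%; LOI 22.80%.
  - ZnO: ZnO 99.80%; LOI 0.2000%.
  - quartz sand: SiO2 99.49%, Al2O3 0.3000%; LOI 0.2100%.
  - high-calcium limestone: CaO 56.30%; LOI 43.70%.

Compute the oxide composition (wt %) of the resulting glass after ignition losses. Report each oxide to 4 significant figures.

Glass mass = 1598 pbw (batch 1908 − LOI 309.9).
Composition: Na2O 9.254%, CaO 13.68%, ZnO 16.89%, SiO2 45.81%, BaO 10.99%, Al2O3 3.362%

The intermediate values are shown (rounded to four significant figures) as written — the whole derivation maintains exact precision at each step; a single rounding finalizes each reported value; the derived quantities are rebuilt from the weighed amounts at 1598 pbw of glass in full precision (totals, LOI, net glass mass, the six compositions, the yield) as written in problem or answer.
Per-oxide mass from batch:
  Na2O: 266.7·0.1125 + 200.9·0.5867 = 147.9 pbw
  CaO: 388.4·0.5630 = 218.7 pbw
  ZnO: 270.5·0.9980 = 270.0 pbw
  SiO2: 266.7·0.6789 + 553.8·0.9949 = 732.0 pbw
  BaO: 227.5·0.7720 = 175.6 pbw
  Al2O3: 266.7·0.1952 + 553.8·0.003000 = 53.72 pbw
LOI: 266.7·0.01340 + 200.9·0.4133 + 227.5·0.2280 + 270.5·0.002000 + 553.8·0.002100 + 388.4·0.4370 = 309.9 pbw
batch − LOI leaves glass = 1908 − 309.9 = 1598 pbw (consistent with Σ oxide mass)
each oxide over glass, ×100, is wt %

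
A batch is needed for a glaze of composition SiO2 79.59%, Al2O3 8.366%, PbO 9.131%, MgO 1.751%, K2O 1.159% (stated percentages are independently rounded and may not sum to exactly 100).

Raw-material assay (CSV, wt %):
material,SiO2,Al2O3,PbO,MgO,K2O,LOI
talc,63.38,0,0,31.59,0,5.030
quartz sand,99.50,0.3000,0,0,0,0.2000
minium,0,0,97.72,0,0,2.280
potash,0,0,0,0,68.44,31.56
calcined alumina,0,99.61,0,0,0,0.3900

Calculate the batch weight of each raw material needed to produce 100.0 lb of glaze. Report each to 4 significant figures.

Every computation maintains full float precision throughout. Values along the way appear, rounded to four significant digits, alongside each step; each reported value is rounded a single time — the derived quantities are recomputed from the weighed amounts for 100.0 lb of glass in full float precision (the five compositions, glass mass, LOI, the totals, yield) as they appear in problem or answer.
Target oxide masses per 100.0 lb glaze:
  SiO2: 79.59% × 100.0 = 79.59 lb
  Al2O3: 8.366% × 100.0 = 8.366 lb
  PbO: 9.131% × 100.0 = 9.131 lb
  MgO: 1.751% × 100.0 = 1.751 lb
  K2O: 1.159% × 100.0 = 1.159 lb
Verifying the oxide balance on the weights just shown, per the basis as stated (oxide sums agree with the targets exact up to rounding of places):
  SiO2: 5.543·0.6338 + 76.46·0.9950 = 79.59 lb (target 79.59 lb)
  Al2O3: 76.46·0.003000 + 8.168·0.9961 = 8.366 lb (target 8.366 lb)
  PbO: 9.344·0.9772 = 9.131 lb (target 9.131 lb)
  MgO: 5.543·0.3159 = 1.751 lb (target 1.751 lb)
  K2O: 1.693·0.6844 = 1.159 lb (target 1.159 lb)
Glass-mass bookkeeping: Σ batch − LOI loss = 100.0 lb (targets for the oxides total 100.0 lb; stated basis 100.0 lb — differing by rounding only).
Total batch = Σ batch = 101.2 lb; loss to ignition Σ batch·LOI = 1.211 lb; glass ÷ batch gives a yield of 98.80%.

Batch per 100.0 lb glaze:
  talc: 5.543 lb
  quartz sand: 76.46 lb
  minium: 9.344 lb
  potash: 1.693 lb
  calcined alumina: 8.168 lb
Total batch = 101.2 lb; LOI loss = 1.211 lb; yield = 98.80%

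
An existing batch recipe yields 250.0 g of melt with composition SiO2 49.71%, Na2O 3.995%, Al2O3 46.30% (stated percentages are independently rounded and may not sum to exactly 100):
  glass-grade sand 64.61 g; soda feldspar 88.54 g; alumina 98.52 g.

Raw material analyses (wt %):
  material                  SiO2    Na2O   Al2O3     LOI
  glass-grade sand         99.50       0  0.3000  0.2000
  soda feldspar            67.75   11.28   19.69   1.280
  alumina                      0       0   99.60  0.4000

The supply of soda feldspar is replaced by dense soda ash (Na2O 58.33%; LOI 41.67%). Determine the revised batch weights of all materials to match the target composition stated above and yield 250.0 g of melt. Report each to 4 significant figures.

Revised batch per 250.0 g melt:
  glass-grade sand: 124.9 g
  dense soda ash: 17.12 g
  alumina: 115.8 g
Total batch = 257.8 g; LOI loss = 7.847 g

All arithmetic holds full float precision at each step — working values appear (rounded to 4 significant figures) at each printed step; each reported value is rounded only once. Derived quantities, including ignition loss, glass mass, the three compositions, the totals, yield, are recomputed from the batch weights for 250.0 g of glass in full float precision as quoted within the problem or answer text.
Target oxide masses per 250.0 g melt:
  SiO2: 49.71% × 250.0 = 124.3 g
  Na2O: 3.995% × 250.0 = 9.988 g
  Al2O3: 46.30% × 250.0 = 115.8 g
Sums-versus-targets review per the reported batch figures, at the basis given (oxide sums agree with the targets inside rounding margins):
  SiO2: 124.9·0.9950 = 124.3 g (target 124.3 g)
  Na2O: 17.12·0.5833 = 9.986 g (target 9.988 g)
  Al2O3: 124.9·0.003000 + 115.8·0.9960 = 115.7 g (target 115.8 g)
Auditing the glass mass value: whole batch net of LOI = 250.0 g (targets for the oxides total 250.0 g; the stated basis being 250.0 g — differing by rounding only).
Whole-batch sum: Σ batch = 257.8 g; LOI removed, Σ of batch·LOI: 7.847 g; glass ÷ batch gives a yield of 96.96%.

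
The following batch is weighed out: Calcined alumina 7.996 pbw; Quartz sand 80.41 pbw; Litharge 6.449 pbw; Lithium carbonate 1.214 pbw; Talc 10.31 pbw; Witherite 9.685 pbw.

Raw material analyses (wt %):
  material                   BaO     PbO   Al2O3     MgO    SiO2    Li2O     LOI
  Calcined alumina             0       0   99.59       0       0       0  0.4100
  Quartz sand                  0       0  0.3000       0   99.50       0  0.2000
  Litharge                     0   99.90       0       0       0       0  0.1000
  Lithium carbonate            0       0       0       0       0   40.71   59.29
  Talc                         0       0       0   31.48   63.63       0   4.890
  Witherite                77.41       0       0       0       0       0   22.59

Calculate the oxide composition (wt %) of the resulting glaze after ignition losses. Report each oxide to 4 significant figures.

Glass mass = 112.5 pbw (batch 116.1 − LOI 3.612).
Composition: BaO 6.667%, PbO 5.729%, Al2O3 7.296%, MgO 2.886%, SiO2 76.98%, Li2O 0.4395%

Intermediates are printed rounded off to 4 significant figures in the working; the working math holds full float precision at all times. Every reported figure is rounded only once; the derived quantities are rebuilt from the batch weights per 112.5 pbw of glass at full float precision (six oxide percentages, glass mass, ignition loss, the totals, yield) as quoted within question or answer.
Per-oxide mass from batch:
  BaO: 9.685·0.7741 = 7.497 pbw
  PbO: 6.449·0.9990 = 6.443 pbw
  Al2O3: 7.996·0.9959 + 80.41·0.003000 = 8.204 pbw
  MgO: 10.31·0.3148 = 3.246 pbw
  SiO2: 80.41·0.9950 + 10.31·0.6363 = 86.57 pbw
  Li2O: 1.214·0.4071 = 0.4942 pbw
LOI: 7.996·0.004100 + 80.41·0.002000 + 6.449·0.001000 + 1.214·0.5929 + 10.31·0.04890 + 9.685·0.2259 = 3.612 pbw
Resulting glass, batch − LOI: 116.1 − 3.612 = 112.5 pbw (matching Σ of the oxides)
wt % = oxide mass / glass mass × 100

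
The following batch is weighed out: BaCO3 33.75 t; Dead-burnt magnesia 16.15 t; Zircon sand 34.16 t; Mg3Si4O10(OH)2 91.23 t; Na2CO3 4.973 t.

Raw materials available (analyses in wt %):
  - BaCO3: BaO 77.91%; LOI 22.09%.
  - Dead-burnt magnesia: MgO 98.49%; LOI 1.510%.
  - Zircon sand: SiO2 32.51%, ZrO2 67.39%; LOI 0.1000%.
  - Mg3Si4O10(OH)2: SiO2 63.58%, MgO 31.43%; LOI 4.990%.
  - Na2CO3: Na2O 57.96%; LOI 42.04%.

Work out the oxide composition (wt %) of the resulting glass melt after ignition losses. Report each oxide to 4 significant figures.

In-progress results are displayed, rounded to 4 significant digits, when written out — the whole derivation holds full precision at every stage; a single rounding produces each reported value. The derived quantities (net glass mass, five oxide percentages, ignition loss, the totals, the yield) are re-derived using the weight values for 165.9 t of glass at full float precision exactly as shown in either problem or answer.
What the batch supplies per oxide:
  SiO2: 34.16·0.3251 + 91.23·0.6358 = 69.11 t
  Na2O: 4.973·0.5796 = 2.882 t
  MgO: 16.15·0.9849 + 91.23·0.3143 = 44.58 t
  BaO: 33.75·0.7791 = 26.29 t
  ZrO2: 34.16·0.6739 = 23.02 t
LOI: 33.75·0.2209 + 16.15·0.01510 + 34.16·0.001000 + 91.23·0.04990 + 4.973·0.4204 = 14.38 t
The glass mass, total less LOI, = 180.3 − 14.38 = 165.9 t (the oxide masses sum to this)
each oxide over glass, ×100, is wt %

Glass mass = 165.9 t (batch 180.3 − LOI 14.38).
Composition: SiO2 41.66%, Na2O 1.738%, MgO 26.87%, BaO 15.85%, ZrO2 13.88%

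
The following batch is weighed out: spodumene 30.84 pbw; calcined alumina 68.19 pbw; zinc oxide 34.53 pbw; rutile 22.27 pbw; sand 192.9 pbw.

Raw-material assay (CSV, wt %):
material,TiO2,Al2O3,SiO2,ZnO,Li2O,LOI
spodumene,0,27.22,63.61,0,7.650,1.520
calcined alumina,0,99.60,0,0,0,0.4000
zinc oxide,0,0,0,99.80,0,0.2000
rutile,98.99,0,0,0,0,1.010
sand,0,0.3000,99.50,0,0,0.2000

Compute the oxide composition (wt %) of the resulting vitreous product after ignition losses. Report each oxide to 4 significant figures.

All internal work maintains exact precision at each step. Mid-chain values are printed, with 4-significant-figure rounding, in the printout. Each reported result carries a single rounding — derived quantities are rebuilt from the weighed amounts on 347.3 pbw of glass in exact precision (yield, totals, LOI, net glass mass, five oxide percentages) as written in either problem or answer.
Oxide-by-oxide delivered mass:
  TiO2: 22.27·0.9899 = 22.05 pbw
  Al2O3: 30.84·0.2722 + 68.19·0.9960 + 192.9·0.003000 = 76.89 pbw
  SiO2: 30.84·0.6361 + 192.9·0.9950 = 211.6 pbw
  ZnO: 34.53·0.9980 = 34.46 pbw
  Li2O: 30.84·0.07650 = 2.359 pbw
LOI: 30.84·0.01520 + 68.19·0.004000 + 34.53·0.002000 + 22.27·0.01010 + 192.9·0.002000 = 1.421 pbw
The glass mass, total less LOI, = 348.7 − 1.421 = 347.3 pbw (equal to the oxide-mass sum)
wt % = oxide mass / glass mass × 100

Glass mass = 347.3 pbw (batch 348.7 − LOI 1.421).
Composition: TiO2 6.347%, Al2O3 22.14%, SiO2 60.91%, ZnO 9.922%, Li2O 0.6793%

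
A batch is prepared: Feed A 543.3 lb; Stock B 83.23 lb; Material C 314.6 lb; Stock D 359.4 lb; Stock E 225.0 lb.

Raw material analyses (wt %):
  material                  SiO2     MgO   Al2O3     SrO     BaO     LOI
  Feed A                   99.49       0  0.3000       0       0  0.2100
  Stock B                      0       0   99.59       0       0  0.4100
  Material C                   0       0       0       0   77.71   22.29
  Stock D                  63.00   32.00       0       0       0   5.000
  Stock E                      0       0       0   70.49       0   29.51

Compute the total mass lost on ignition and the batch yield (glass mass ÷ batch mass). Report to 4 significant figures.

In-progress results are printed (rounded to 4 significant figures) within the worked lines. The working math maintains exact precision end to end — every reported figure takes exactly one rounding. All derived quantities, including glass mass, five oxide percentages, totals, LOI, yield, are computed from the weighed amounts for 1370 lb of glass in full float precision as written in the problem or answer text.
LOI of each material in turn:
  Feed A: 543.3 × 0.002100 = 1.141 lb
  Stock B: 83.23 × 0.004100 = 0.3412 lb
  Material C: 314.6 × 0.2229 = 70.12 lb
  Stock D: 359.4 × 0.05000 = 17.97 lb
  Stock E: 225.0 × 0.2951 = 66.40 lb
Total LOI = 156.0 lb
Glass = batch − LOI = 1526 − 156.0 = 1370 lb

LOI loss = 156.0 lb; glass = 1370 lb; yield = 89.78%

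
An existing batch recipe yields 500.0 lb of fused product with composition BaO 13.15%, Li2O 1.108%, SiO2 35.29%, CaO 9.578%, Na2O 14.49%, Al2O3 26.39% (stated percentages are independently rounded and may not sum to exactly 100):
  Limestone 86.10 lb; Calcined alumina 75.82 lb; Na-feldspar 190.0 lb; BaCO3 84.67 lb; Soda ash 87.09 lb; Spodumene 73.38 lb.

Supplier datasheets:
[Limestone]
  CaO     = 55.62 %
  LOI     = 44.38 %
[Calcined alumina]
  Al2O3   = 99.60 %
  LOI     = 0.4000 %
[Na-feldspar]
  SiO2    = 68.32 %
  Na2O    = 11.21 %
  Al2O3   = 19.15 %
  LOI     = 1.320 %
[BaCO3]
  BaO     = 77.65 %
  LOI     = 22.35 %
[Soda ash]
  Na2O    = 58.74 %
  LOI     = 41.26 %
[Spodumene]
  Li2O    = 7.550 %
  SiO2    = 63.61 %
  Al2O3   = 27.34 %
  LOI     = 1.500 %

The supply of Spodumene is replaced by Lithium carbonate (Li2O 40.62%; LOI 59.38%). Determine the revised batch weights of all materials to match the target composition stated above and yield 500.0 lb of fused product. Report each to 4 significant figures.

Exact precision is maintained end to end; the intermediate values are shown, rounded to four significant figures, alongside each step — every reported value takes a single rounding — all derived quantities (the six compositions, the yield, totals, ignition loss, net glass mass) are recomputed in full precision from the batch weights for 500.0 lb of glass, as written in either problem or answer.
Oxide mass targets, per 500.0 lb fused product:
  BaO: 13.15% × 500.0 = 65.75 lb
  Li2O: 1.108% × 500.0 = 5.540 lb
  SiO2: 35.29% × 500.0 = 176.4 lb
  CaO: 9.578% × 500.0 = 47.89 lb
  Na2O: 14.49% × 500.0 = 72.45 lb
  Al2O3: 26.39% × 500.0 = 132.0 lb
A balance pass over the oxides, on the weights just shown, versus the basis set out (every target is met by its sum exact up to rounding of places):
  BaO: 84.67·0.7765 = 65.75 lb (target 65.75 lb)
  Li2O: 13.64·0.4062 = 5.541 lb (target 5.540 lb)
  SiO2: 258.3·0.6832 = 176.5 lb (target 176.4 lb)
  CaO: 86.10·0.5562 = 47.89 lb (target 47.89 lb)
  Na2O: 258.3·0.1121 + 74.05·0.5874 = 72.45 lb (target 72.45 lb)
  Al2O3: 82.82·0.9960 + 258.3·0.1915 = 132.0 lb (target 132.0 lb)
The glass-mass cross-check: whole batch net of LOI = 500.1 lb (the Σ of target masses is 500.0 lb; versus the stated basis of 500.0 lb — rounding explains the deltas).
Batch total: Σ batch = 599.6 lb; LOI loss = Σ batch·LOI = 99.53 lb; the yield ratio, glass ÷ batch: 83.40%.

Revised batch per 500.0 lb fused product:
  Limestone: 86.10 lb
  Calcined alumina: 82.82 lb
  Na-feldspar: 258.3 lb
  BaCO3: 84.67 lb
  Soda ash: 74.05 lb
  Lithium carbonate: 13.64 lb
Total batch = 599.6 lb; LOI loss = 99.53 lb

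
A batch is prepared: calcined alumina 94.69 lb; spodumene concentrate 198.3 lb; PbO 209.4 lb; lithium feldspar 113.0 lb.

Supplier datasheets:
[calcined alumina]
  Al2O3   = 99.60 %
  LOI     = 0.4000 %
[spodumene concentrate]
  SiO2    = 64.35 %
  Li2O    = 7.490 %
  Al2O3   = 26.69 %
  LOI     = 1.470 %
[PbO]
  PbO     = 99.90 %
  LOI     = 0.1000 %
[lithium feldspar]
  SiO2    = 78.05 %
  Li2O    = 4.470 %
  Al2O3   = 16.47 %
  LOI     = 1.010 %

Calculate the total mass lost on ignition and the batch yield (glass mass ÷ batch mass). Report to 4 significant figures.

LOI loss = 4.644 lb; glass = 610.7 lb; yield = 99.25%

The intermediate values are printed (rounded to four significant figures) on the page; all internal work carries exact precision in all steps. Exactly one rounding is applied to every reported figure. All derived quantities, including LOI, four oxide percentages, net glass mass, the yield, totals, are recomputed starting from the weights for 610.7 lb of glass in full float precision, exactly as printed in the problem or answer text.
Loss on ignition, line by line:
  calcined alumina: 94.69 × 0.004000 = 0.3788 lb
  spodumene concentrate: 198.3 × 0.01470 = 2.915 lb
  PbO: 209.4 × 0.001000 = 0.2094 lb
  lithium feldspar: 113.0 × 0.01010 = 1.141 lb
Total LOI = 4.644 lb
Glass = batch − LOI = 615.4 − 4.644 = 610.7 lb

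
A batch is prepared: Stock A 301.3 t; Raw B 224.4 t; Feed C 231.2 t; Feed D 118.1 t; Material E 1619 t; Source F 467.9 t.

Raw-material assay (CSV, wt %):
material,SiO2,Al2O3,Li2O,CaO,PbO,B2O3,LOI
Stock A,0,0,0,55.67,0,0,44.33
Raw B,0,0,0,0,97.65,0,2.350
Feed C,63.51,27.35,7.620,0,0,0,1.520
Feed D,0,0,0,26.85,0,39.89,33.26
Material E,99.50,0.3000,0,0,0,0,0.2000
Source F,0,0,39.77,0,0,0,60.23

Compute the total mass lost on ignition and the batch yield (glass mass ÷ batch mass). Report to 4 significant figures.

LOI loss = 466.7 t; glass = 2495 t; yield = 84.24%

Values along the way are shown rounded off to 4 significant digits in the printout — the whole derivation keeps exact precision through every step; every reported result is rounded only once. All derived quantities, including glass mass, the totals, six oxide percentages, LOI, the yield, are rebuilt from the weighed amounts per 2495 t of glass in full precision, exactly as printed in question or answer.
LOI of each material in turn:
  Stock A: 301.3 × 0.4433 = 133.6 t
  Raw B: 224.4 × 0.02350 = 5.273 t
  Feed C: 231.2 × 0.01520 = 3.514 t
  Feed D: 118.1 × 0.3326 = 39.28 t
  Material E: 1619 × 0.002000 = 3.238 t
  Source F: 467.9 × 0.6023 = 281.8 t
Total LOI = 466.7 t
Glass = batch − LOI = 2962 − 466.7 = 2495 t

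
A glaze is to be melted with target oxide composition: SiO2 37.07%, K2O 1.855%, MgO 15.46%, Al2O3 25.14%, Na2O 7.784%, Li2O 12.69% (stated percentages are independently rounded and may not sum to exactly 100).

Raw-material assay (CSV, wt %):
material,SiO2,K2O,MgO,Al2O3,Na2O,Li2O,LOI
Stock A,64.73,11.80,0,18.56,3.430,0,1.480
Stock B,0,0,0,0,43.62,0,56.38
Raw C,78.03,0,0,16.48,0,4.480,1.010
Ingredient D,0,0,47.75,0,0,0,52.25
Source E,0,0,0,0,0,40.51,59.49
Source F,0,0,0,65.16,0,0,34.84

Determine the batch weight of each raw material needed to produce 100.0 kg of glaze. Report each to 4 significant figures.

Batch per 100.0 kg glaze:
  Stock A: 15.72 kg
  Stock B: 16.61 kg
  Raw C: 34.47 kg
  Ingredient D: 32.38 kg
  Source E: 27.51 kg
  Source F: 25.39 kg
Total batch = 152.1 kg; LOI loss = 52.08 kg; yield = 65.76%

In-progress results appear (rounded to 4 significant figures) in the working. All arithmetic maintains full precision from start to finish; each reported figure is rounded once only; all derived quantities are recomputed from the weighed amounts on 100.0 kg of glass in full float precision (glass mass, the yield, six oxide percentages, ignition loss, the totals), as they appear in the problem or the answer.
Per-oxide target masses for 100.0 kg glaze:
  SiO2: 37.07% × 100.0 = 37.07 kg
  K2O: 1.855% × 100.0 = 1.855 kg
  MgO: 15.46% × 100.0 = 15.46 kg
  Al2O3: 25.14% × 100.0 = 25.14 kg
  Na2O: 7.784% × 100.0 = 7.784 kg
  Li2O: 12.69% × 100.0 = 12.69 kg
Oxide-by-oxide audit using the reported weights, at the basis given (delivered sums recover each target within answer rounding):
  SiO2: 15.72·0.6473 + 34.47·0.7803 = 37.07 kg (target 37.07 kg)
  K2O: 15.72·0.1180 = 1.855 kg (target 1.855 kg)
  MgO: 32.38·0.4775 = 15.46 kg (target 15.46 kg)
  Al2O3: 15.72·0.1856 + 34.47·0.1648 + 25.39·0.6516 = 25.14 kg (target 25.14 kg)
  Na2O: 15.72·0.03430 + 16.61·0.4362 = 7.784 kg (target 7.784 kg)
  Li2O: 34.47·0.04480 + 27.51·0.4051 = 12.69 kg (target 12.69 kg)
Consistency of the glass mass: net batch after ignition = 100.0 kg (summing oxide targets gives 100.0 kg; versus the stated basis of 100.0 kg — a pure rounding effect).
Adding the batch up: Σ batch = 152.1 kg; loss to ignition Σ batch·LOI = 52.08 kg; the yield ratio, glass ÷ batch: 65.76%.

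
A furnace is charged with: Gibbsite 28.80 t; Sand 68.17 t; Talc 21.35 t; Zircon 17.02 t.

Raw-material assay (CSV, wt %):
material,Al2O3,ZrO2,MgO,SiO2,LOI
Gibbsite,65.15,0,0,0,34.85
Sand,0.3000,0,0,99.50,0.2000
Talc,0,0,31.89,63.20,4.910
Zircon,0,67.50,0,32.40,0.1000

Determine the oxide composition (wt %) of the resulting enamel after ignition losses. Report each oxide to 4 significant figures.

All internal work runs at full float precision in every operation; working values are printed (rounded to four significant digits) within the worked lines — exactly one rounding goes into each reported value — all derived quantities (net glass mass, the yield, the four compositions, the totals, LOI) are re-derived from the batch weights at 124.1 t of glass in exact precision, as set out in either problem or answer.
Oxide masses out of the charge:
  Al2O3: 28.80·0.6515 + 68.17·0.003000 = 18.97 t
  ZrO2: 17.02·0.6750 = 11.49 t
  MgO: 21.35·0.3189 = 6.809 t
  SiO2: 68.17·0.9950 + 21.35·0.6320 + 17.02·0.3240 = 86.84 t
LOI: 28.80·0.3485 + 68.17·0.002000 + 21.35·0.04910 + 17.02·0.001000 = 11.24 t
Resulting glass, batch − LOI: 135.3 − 11.24 = 124.1 t (= the summed oxide contributions)
wt % = oxide mass / glass mass × 100

Glass mass = 124.1 t (batch 135.3 − LOI 11.24).
Composition: Al2O3 15.28%, ZrO2 9.257%, MgO 5.486%, SiO2 69.97%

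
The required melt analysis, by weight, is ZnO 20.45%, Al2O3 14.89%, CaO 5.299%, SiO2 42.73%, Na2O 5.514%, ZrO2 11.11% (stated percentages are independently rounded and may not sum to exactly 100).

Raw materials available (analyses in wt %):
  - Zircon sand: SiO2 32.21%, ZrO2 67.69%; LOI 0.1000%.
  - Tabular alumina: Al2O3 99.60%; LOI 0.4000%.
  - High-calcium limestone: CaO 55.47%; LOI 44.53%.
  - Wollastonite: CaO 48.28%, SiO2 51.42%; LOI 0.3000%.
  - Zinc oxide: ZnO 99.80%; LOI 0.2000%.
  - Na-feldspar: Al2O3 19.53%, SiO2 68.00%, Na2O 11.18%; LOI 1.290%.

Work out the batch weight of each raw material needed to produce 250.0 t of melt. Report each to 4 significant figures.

Each numeric step maintains exact precision at each step; rounding to four significant digits applies to each mid-chain value as printed. Each reported value is rounded only once. All derived quantities, which include net glass mass, yield, LOI, six oxide percentages, the totals, are recomputed at exact precision, as quoted within the problem or answer text, from the weighed amounts per 250.0 t of glass.
The oxide mass targets at 250.0 t melt:
  ZnO: 20.45% × 250.0 = 51.12 t
  Al2O3: 14.89% × 250.0 = 37.22 t
  CaO: 5.299% × 250.0 = 13.25 t
  SiO2: 42.73% × 250.0 = 106.8 t
  Na2O: 5.514% × 250.0 = 13.78 t
  ZrO2: 11.11% × 250.0 = 27.78 t
Balance tally, oxide-wise, on the weights just shown, at the basis given (summed amounts equal target values up to rounding of the answer):
  ZnO: 51.23·0.9980 = 51.13 t (target 51.12 t)
  Al2O3: 13.20·0.9960 + 123.3·0.1953 = 37.23 t (target 37.22 t)
  CaO: 7.355·0.5547 + 18.99·0.4828 = 13.25 t (target 13.25 t)
  SiO2: 41.03·0.3221 + 18.99·0.5142 + 123.3·0.6800 = 106.8 t (target 106.8 t)
  Na2O: 123.3·0.1118 = 13.78 t (target 13.78 t)
  ZrO2: 41.03·0.6769 = 27.77 t (target 27.78 t)
Consistency of the glass mass: batch Σ − ignition loss = 250.0 t (the targets, summed, come to 250.0 t; stated basis 250.0 t — gaps are rounding artifacts).
Summing the batch: Σ batch = 255.1 t; LOI loss = Σ batch·LOI = 5.119 t; yield = glass ÷ total batch = 97.99%.

Batch per 250.0 t melt:
  Zircon sand: 41.03 t
  Tabular alumina: 13.20 t
  High-calcium limestone: 7.355 t
  Wollastonite: 18.99 t
  Zinc oxide: 51.23 t
  Na-feldspar: 123.3 t
Total batch = 255.1 t; LOI loss = 5.119 t; yield = 97.99%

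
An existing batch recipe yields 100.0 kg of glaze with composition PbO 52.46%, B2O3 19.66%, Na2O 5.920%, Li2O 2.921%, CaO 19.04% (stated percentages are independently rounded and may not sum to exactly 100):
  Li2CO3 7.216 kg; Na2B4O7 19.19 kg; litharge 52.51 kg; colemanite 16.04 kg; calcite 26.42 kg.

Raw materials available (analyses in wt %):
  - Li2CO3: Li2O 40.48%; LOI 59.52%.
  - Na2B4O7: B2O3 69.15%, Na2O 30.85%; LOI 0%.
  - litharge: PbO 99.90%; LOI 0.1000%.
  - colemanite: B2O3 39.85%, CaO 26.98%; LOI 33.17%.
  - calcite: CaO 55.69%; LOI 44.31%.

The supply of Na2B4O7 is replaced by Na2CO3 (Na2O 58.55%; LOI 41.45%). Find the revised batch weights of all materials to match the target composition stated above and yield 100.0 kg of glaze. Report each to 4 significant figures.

Revised batch per 100.0 kg glaze:
  Li2CO3: 7.216 kg
  Na2CO3: 10.11 kg
  litharge: 52.51 kg
  colemanite: 49.34 kg
  calcite: 10.29 kg
Total batch = 129.5 kg; LOI loss = 29.46 kg

In-progress results appear rounded to 4 significant digits — all internal work maintains full float precision throughout — exactly one rounding goes into every reported number — the derived quantities (the yield, the totals, net glass mass, ignition loss, five oxide percentages) are carried starting from the weights per 100.0 kg of glass in exact precision, exactly as shown in the problem or answer text.
Oxide mass targets, per 100.0 kg glaze:
  PbO: 52.46% × 100.0 = 52.46 kg
  B2O3: 19.66% × 100.0 = 19.66 kg
  Na2O: 5.920% × 100.0 = 5.920 kg
  Li2O: 2.921% × 100.0 = 2.921 kg
  CaO: 19.04% × 100.0 = 19.04 kg
Oxide-by-oxide audit applying the batch weights above, on the stated basis (delivered sums recover each target once rounding is allowed for):
  PbO: 52.51·0.9990 = 52.46 kg (target 52.46 kg)
  B2O3: 49.34·0.3985 = 19.66 kg (target 19.66 kg)
  Na2O: 10.11·0.5855 = 5.919 kg (target 5.920 kg)
  Li2O: 7.216·0.4048 = 2.921 kg (target 2.921 kg)
  CaO: 49.34·0.2698 + 10.29·0.5569 = 19.04 kg (target 19.04 kg)
Mass balance on the glass: batch Σ − ignition loss = 100.0 kg (the Σ of target masses is 100.0 kg; against the stated basis, 100.0 kg — gaps are rounding artifacts).
Whole-batch sum: Σ batch = 129.5 kg; the LOI term Σ batch·LOI equals 29.46 kg; the yield ratio, glass ÷ batch: 77.24%.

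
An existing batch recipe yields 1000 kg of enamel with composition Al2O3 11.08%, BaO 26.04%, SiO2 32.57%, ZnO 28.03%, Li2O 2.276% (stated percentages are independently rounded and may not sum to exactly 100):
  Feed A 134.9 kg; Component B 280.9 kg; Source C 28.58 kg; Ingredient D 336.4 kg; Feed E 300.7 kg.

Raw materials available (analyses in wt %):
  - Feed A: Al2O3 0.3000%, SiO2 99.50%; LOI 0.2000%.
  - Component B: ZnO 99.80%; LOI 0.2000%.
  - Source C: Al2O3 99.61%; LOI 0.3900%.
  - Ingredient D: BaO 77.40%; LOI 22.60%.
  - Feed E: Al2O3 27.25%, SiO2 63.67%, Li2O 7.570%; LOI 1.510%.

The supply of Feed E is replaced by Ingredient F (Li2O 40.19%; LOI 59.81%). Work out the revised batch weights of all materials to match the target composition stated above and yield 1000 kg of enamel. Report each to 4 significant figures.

Revised batch per 1000 kg enamel:
  Feed A: 327.3 kg
  Component B: 280.9 kg
  Source C: 110.2 kg
  Ingredient D: 336.4 kg
  Ingredient F: 56.63 kg
Total batch = 1111 kg; LOI loss = 111.5 kg

The whole derivation keeps full float precision in every operation — values along the way are shown rounded to 4 significant digits alongside each step. Every reported number is rounded a single time — derived quantities (the five compositions, the totals, net glass mass, LOI, yield) are re-derived at exact precision starting from the weights for 1000 kg of glass as they appear in the problem or answer text.
Target masses of each oxide per 1000 kg enamel:
  Al2O3: 11.08% × 1000 = 110.8 kg
  BaO: 26.04% × 1000 = 260.4 kg
  SiO2: 32.57% × 1000 = 325.7 kg
  ZnO: 28.03% × 1000 = 280.3 kg
  Li2O: 2.276% × 1000 = 22.76 kg
Sums-versus-targets review on the weights just shown, at the basis given (sum by sum, the targets are met up to rounding of the answer):
  Al2O3: 327.3·0.003000 + 110.2·0.9961 = 110.8 kg (target 110.8 kg)
  BaO: 336.4·0.7740 = 260.4 kg (target 260.4 kg)
  SiO2: 327.3·0.9950 = 325.7 kg (target 325.7 kg)
  ZnO: 280.9·0.9980 = 280.3 kg (target 280.3 kg)
  Li2O: 56.63·0.4019 = 22.76 kg (target 22.76 kg)
The glass-mass cross-check: total charge less LOI = 999.9 kg (per-oxide target masses sum to 1000 kg; the stated basis being 1000 kg — differing by rounding only).
Batch total: Σ batch = 1111 kg; LOI removed, Σ of batch·LOI: 111.5 kg; the yield ratio, glass ÷ batch: 89.96%.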